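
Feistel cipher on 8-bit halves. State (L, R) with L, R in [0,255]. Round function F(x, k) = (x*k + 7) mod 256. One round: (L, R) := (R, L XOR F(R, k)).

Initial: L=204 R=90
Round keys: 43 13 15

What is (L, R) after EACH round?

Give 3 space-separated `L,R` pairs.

Round 1 (k=43): L=90 R=233
Round 2 (k=13): L=233 R=134
Round 3 (k=15): L=134 R=8

Answer: 90,233 233,134 134,8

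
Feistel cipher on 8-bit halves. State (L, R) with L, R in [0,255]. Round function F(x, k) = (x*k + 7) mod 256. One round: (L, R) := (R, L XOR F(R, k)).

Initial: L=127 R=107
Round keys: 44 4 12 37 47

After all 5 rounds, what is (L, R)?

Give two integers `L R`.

Answer: 10 30

Derivation:
Round 1 (k=44): L=107 R=20
Round 2 (k=4): L=20 R=60
Round 3 (k=12): L=60 R=195
Round 4 (k=37): L=195 R=10
Round 5 (k=47): L=10 R=30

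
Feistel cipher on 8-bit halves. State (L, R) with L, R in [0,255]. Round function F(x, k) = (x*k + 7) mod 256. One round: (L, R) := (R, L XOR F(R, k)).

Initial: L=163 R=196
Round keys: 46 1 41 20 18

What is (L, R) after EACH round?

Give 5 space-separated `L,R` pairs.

Round 1 (k=46): L=196 R=156
Round 2 (k=1): L=156 R=103
Round 3 (k=41): L=103 R=26
Round 4 (k=20): L=26 R=104
Round 5 (k=18): L=104 R=77

Answer: 196,156 156,103 103,26 26,104 104,77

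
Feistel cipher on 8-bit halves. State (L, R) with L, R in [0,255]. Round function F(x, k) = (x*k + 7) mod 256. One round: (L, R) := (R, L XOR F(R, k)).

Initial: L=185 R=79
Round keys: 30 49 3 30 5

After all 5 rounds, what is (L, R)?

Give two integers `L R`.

Round 1 (k=30): L=79 R=240
Round 2 (k=49): L=240 R=184
Round 3 (k=3): L=184 R=223
Round 4 (k=30): L=223 R=145
Round 5 (k=5): L=145 R=3

Answer: 145 3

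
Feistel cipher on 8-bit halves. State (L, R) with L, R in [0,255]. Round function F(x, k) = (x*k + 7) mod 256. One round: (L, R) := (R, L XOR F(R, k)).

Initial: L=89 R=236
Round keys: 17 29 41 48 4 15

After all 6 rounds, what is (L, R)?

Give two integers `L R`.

Answer: 209 132

Derivation:
Round 1 (k=17): L=236 R=234
Round 2 (k=29): L=234 R=101
Round 3 (k=41): L=101 R=222
Round 4 (k=48): L=222 R=194
Round 5 (k=4): L=194 R=209
Round 6 (k=15): L=209 R=132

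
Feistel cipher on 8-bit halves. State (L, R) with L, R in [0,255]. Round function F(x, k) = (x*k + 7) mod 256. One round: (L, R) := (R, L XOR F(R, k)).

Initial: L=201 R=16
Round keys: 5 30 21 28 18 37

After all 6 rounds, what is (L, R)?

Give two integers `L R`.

Round 1 (k=5): L=16 R=158
Round 2 (k=30): L=158 R=155
Round 3 (k=21): L=155 R=32
Round 4 (k=28): L=32 R=28
Round 5 (k=18): L=28 R=223
Round 6 (k=37): L=223 R=94

Answer: 223 94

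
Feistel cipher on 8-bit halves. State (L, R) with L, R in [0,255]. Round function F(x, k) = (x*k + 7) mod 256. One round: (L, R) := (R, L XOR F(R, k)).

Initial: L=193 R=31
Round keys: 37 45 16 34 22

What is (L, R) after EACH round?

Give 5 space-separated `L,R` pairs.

Round 1 (k=37): L=31 R=67
Round 2 (k=45): L=67 R=209
Round 3 (k=16): L=209 R=84
Round 4 (k=34): L=84 R=254
Round 5 (k=22): L=254 R=143

Answer: 31,67 67,209 209,84 84,254 254,143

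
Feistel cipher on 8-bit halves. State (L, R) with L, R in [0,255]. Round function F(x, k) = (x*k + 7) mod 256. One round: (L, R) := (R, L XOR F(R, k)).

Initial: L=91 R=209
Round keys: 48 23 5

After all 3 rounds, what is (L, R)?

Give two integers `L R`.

Round 1 (k=48): L=209 R=108
Round 2 (k=23): L=108 R=106
Round 3 (k=5): L=106 R=117

Answer: 106 117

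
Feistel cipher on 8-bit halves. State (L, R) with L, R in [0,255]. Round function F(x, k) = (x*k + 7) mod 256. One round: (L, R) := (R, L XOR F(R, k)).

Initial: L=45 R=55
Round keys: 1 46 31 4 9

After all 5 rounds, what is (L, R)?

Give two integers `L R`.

Answer: 9 202

Derivation:
Round 1 (k=1): L=55 R=19
Round 2 (k=46): L=19 R=70
Round 3 (k=31): L=70 R=146
Round 4 (k=4): L=146 R=9
Round 5 (k=9): L=9 R=202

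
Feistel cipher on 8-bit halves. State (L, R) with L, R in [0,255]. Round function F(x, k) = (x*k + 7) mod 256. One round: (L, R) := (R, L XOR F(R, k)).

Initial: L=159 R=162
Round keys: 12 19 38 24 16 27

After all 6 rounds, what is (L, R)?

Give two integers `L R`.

Answer: 34 71

Derivation:
Round 1 (k=12): L=162 R=0
Round 2 (k=19): L=0 R=165
Round 3 (k=38): L=165 R=133
Round 4 (k=24): L=133 R=218
Round 5 (k=16): L=218 R=34
Round 6 (k=27): L=34 R=71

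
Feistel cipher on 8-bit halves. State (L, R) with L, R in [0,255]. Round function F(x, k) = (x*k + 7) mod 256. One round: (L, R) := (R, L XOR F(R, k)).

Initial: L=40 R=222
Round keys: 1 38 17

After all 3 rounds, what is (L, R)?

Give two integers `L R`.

Round 1 (k=1): L=222 R=205
Round 2 (k=38): L=205 R=171
Round 3 (k=17): L=171 R=175

Answer: 171 175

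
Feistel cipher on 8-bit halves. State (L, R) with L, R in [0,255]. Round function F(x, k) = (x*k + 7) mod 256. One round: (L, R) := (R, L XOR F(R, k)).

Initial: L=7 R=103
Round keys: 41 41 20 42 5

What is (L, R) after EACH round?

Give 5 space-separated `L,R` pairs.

Round 1 (k=41): L=103 R=129
Round 2 (k=41): L=129 R=215
Round 3 (k=20): L=215 R=82
Round 4 (k=42): L=82 R=172
Round 5 (k=5): L=172 R=49

Answer: 103,129 129,215 215,82 82,172 172,49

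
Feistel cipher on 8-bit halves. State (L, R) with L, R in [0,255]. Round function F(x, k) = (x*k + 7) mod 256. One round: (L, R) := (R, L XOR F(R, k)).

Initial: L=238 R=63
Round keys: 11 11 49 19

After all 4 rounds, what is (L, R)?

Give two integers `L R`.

Round 1 (k=11): L=63 R=82
Round 2 (k=11): L=82 R=178
Round 3 (k=49): L=178 R=75
Round 4 (k=19): L=75 R=42

Answer: 75 42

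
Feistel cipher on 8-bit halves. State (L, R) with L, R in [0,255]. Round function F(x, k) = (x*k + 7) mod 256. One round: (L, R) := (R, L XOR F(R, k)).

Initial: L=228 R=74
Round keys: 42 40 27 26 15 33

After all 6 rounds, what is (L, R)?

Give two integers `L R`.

Round 1 (k=42): L=74 R=207
Round 2 (k=40): L=207 R=21
Round 3 (k=27): L=21 R=241
Round 4 (k=26): L=241 R=148
Round 5 (k=15): L=148 R=66
Round 6 (k=33): L=66 R=29

Answer: 66 29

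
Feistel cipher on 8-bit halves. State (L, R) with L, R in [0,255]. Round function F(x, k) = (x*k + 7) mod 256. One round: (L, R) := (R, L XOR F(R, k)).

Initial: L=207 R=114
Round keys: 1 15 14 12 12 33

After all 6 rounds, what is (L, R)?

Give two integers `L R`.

Round 1 (k=1): L=114 R=182
Round 2 (k=15): L=182 R=195
Round 3 (k=14): L=195 R=7
Round 4 (k=12): L=7 R=152
Round 5 (k=12): L=152 R=32
Round 6 (k=33): L=32 R=191

Answer: 32 191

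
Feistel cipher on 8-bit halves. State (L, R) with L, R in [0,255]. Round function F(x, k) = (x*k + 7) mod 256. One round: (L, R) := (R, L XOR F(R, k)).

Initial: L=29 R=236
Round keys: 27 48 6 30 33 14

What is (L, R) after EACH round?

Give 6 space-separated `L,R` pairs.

Answer: 236,246 246,203 203,63 63,162 162,214 214,25

Derivation:
Round 1 (k=27): L=236 R=246
Round 2 (k=48): L=246 R=203
Round 3 (k=6): L=203 R=63
Round 4 (k=30): L=63 R=162
Round 5 (k=33): L=162 R=214
Round 6 (k=14): L=214 R=25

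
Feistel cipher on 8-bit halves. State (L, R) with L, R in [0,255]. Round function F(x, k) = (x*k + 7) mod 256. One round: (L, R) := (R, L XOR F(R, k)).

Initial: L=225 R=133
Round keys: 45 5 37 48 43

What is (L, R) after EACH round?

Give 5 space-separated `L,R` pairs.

Round 1 (k=45): L=133 R=137
Round 2 (k=5): L=137 R=49
Round 3 (k=37): L=49 R=149
Round 4 (k=48): L=149 R=198
Round 5 (k=43): L=198 R=220

Answer: 133,137 137,49 49,149 149,198 198,220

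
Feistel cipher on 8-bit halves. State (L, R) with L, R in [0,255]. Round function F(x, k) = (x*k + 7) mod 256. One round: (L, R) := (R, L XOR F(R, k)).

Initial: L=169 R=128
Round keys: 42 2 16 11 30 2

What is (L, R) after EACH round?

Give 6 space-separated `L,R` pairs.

Round 1 (k=42): L=128 R=174
Round 2 (k=2): L=174 R=227
Round 3 (k=16): L=227 R=153
Round 4 (k=11): L=153 R=121
Round 5 (k=30): L=121 R=172
Round 6 (k=2): L=172 R=38

Answer: 128,174 174,227 227,153 153,121 121,172 172,38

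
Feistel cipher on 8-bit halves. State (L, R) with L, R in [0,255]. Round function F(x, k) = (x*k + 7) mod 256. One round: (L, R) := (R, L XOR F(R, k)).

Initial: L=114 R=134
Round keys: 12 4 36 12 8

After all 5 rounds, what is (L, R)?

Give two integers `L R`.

Answer: 178 49

Derivation:
Round 1 (k=12): L=134 R=61
Round 2 (k=4): L=61 R=125
Round 3 (k=36): L=125 R=166
Round 4 (k=12): L=166 R=178
Round 5 (k=8): L=178 R=49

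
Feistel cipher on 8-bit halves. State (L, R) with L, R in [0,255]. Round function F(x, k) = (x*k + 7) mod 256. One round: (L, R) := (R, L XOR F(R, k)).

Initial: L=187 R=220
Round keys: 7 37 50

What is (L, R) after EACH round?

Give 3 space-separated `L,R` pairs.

Answer: 220,176 176,171 171,221

Derivation:
Round 1 (k=7): L=220 R=176
Round 2 (k=37): L=176 R=171
Round 3 (k=50): L=171 R=221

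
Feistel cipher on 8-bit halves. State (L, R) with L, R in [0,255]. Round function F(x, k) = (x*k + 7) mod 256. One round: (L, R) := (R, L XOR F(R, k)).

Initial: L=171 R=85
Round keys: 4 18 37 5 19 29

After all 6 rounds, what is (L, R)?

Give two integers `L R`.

Answer: 224 41

Derivation:
Round 1 (k=4): L=85 R=240
Round 2 (k=18): L=240 R=178
Round 3 (k=37): L=178 R=49
Round 4 (k=5): L=49 R=78
Round 5 (k=19): L=78 R=224
Round 6 (k=29): L=224 R=41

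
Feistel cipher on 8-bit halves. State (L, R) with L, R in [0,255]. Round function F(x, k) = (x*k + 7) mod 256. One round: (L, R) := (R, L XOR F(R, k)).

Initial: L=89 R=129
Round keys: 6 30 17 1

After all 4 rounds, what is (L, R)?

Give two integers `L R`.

Round 1 (k=6): L=129 R=84
Round 2 (k=30): L=84 R=94
Round 3 (k=17): L=94 R=17
Round 4 (k=1): L=17 R=70

Answer: 17 70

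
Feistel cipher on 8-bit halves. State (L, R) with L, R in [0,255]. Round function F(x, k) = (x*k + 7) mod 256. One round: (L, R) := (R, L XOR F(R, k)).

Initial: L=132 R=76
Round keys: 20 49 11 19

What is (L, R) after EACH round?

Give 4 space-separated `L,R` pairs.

Round 1 (k=20): L=76 R=115
Round 2 (k=49): L=115 R=70
Round 3 (k=11): L=70 R=122
Round 4 (k=19): L=122 R=83

Answer: 76,115 115,70 70,122 122,83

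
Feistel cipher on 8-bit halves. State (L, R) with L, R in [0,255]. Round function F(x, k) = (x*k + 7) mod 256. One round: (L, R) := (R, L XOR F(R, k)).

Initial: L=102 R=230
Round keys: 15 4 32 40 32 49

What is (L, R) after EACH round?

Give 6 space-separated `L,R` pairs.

Answer: 230,231 231,69 69,64 64,66 66,7 7,28

Derivation:
Round 1 (k=15): L=230 R=231
Round 2 (k=4): L=231 R=69
Round 3 (k=32): L=69 R=64
Round 4 (k=40): L=64 R=66
Round 5 (k=32): L=66 R=7
Round 6 (k=49): L=7 R=28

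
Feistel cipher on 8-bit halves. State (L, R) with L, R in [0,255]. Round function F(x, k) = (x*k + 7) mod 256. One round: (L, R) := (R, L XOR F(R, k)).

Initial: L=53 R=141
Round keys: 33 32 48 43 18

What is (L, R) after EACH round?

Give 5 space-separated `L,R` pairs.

Round 1 (k=33): L=141 R=1
Round 2 (k=32): L=1 R=170
Round 3 (k=48): L=170 R=230
Round 4 (k=43): L=230 R=3
Round 5 (k=18): L=3 R=219

Answer: 141,1 1,170 170,230 230,3 3,219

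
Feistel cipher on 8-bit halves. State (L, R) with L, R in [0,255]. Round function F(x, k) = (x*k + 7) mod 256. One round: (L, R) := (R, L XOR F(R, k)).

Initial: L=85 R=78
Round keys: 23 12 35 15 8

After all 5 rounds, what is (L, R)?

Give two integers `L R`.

Answer: 160 41

Derivation:
Round 1 (k=23): L=78 R=92
Round 2 (k=12): L=92 R=25
Round 3 (k=35): L=25 R=46
Round 4 (k=15): L=46 R=160
Round 5 (k=8): L=160 R=41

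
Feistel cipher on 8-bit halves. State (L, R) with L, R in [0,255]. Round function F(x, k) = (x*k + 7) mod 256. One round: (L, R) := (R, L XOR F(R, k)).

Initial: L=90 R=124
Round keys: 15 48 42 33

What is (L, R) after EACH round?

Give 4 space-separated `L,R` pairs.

Round 1 (k=15): L=124 R=17
Round 2 (k=48): L=17 R=75
Round 3 (k=42): L=75 R=68
Round 4 (k=33): L=68 R=128

Answer: 124,17 17,75 75,68 68,128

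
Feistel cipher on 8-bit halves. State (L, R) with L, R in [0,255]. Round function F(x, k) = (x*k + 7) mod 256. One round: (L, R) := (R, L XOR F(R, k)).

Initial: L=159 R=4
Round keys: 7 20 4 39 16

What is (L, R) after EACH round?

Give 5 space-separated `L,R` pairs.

Answer: 4,188 188,179 179,111 111,67 67,88

Derivation:
Round 1 (k=7): L=4 R=188
Round 2 (k=20): L=188 R=179
Round 3 (k=4): L=179 R=111
Round 4 (k=39): L=111 R=67
Round 5 (k=16): L=67 R=88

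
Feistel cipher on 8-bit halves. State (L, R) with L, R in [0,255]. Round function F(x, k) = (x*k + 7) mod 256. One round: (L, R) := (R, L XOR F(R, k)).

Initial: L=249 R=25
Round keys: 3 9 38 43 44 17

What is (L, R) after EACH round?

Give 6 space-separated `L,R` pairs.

Answer: 25,171 171,19 19,114 114,62 62,221 221,138

Derivation:
Round 1 (k=3): L=25 R=171
Round 2 (k=9): L=171 R=19
Round 3 (k=38): L=19 R=114
Round 4 (k=43): L=114 R=62
Round 5 (k=44): L=62 R=221
Round 6 (k=17): L=221 R=138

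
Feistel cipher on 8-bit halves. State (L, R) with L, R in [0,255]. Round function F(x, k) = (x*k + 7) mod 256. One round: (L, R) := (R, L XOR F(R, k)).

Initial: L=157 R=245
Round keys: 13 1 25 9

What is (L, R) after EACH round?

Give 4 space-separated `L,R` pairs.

Round 1 (k=13): L=245 R=229
Round 2 (k=1): L=229 R=25
Round 3 (k=25): L=25 R=157
Round 4 (k=9): L=157 R=149

Answer: 245,229 229,25 25,157 157,149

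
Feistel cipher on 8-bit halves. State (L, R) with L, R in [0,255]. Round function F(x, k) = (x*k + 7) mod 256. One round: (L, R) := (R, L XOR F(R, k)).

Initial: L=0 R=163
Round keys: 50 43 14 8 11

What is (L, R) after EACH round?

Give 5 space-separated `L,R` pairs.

Answer: 163,221 221,133 133,144 144,2 2,141

Derivation:
Round 1 (k=50): L=163 R=221
Round 2 (k=43): L=221 R=133
Round 3 (k=14): L=133 R=144
Round 4 (k=8): L=144 R=2
Round 5 (k=11): L=2 R=141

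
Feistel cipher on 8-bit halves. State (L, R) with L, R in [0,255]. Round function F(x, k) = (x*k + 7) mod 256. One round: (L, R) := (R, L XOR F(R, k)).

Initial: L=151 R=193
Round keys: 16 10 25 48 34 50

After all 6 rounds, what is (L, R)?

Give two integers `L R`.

Round 1 (k=16): L=193 R=128
Round 2 (k=10): L=128 R=198
Round 3 (k=25): L=198 R=221
Round 4 (k=48): L=221 R=177
Round 5 (k=34): L=177 R=84
Round 6 (k=50): L=84 R=222

Answer: 84 222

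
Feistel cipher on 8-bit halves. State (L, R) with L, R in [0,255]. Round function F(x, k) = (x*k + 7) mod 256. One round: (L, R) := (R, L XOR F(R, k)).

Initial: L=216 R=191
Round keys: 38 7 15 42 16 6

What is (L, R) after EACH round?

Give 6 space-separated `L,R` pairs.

Answer: 191,185 185,169 169,87 87,228 228,16 16,131

Derivation:
Round 1 (k=38): L=191 R=185
Round 2 (k=7): L=185 R=169
Round 3 (k=15): L=169 R=87
Round 4 (k=42): L=87 R=228
Round 5 (k=16): L=228 R=16
Round 6 (k=6): L=16 R=131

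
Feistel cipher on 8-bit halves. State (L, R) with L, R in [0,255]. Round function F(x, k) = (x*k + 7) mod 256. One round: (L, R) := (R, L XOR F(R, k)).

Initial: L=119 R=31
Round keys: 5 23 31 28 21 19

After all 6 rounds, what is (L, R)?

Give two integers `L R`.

Answer: 250 235

Derivation:
Round 1 (k=5): L=31 R=213
Round 2 (k=23): L=213 R=53
Round 3 (k=31): L=53 R=167
Round 4 (k=28): L=167 R=126
Round 5 (k=21): L=126 R=250
Round 6 (k=19): L=250 R=235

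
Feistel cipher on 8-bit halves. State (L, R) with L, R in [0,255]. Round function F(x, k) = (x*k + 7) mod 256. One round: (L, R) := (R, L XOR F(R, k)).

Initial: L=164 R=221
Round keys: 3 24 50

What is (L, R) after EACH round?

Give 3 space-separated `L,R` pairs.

Round 1 (k=3): L=221 R=58
Round 2 (k=24): L=58 R=170
Round 3 (k=50): L=170 R=1

Answer: 221,58 58,170 170,1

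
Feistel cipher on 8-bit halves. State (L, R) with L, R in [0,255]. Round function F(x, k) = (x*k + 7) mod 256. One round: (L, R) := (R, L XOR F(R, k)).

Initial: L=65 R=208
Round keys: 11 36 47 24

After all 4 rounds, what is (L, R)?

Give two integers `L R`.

Answer: 62 152

Derivation:
Round 1 (k=11): L=208 R=182
Round 2 (k=36): L=182 R=79
Round 3 (k=47): L=79 R=62
Round 4 (k=24): L=62 R=152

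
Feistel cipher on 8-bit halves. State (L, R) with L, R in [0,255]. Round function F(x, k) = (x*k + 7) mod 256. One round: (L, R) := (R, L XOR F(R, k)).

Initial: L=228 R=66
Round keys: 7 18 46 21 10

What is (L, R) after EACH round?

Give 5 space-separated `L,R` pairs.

Round 1 (k=7): L=66 R=49
Round 2 (k=18): L=49 R=59
Round 3 (k=46): L=59 R=144
Round 4 (k=21): L=144 R=236
Round 5 (k=10): L=236 R=175

Answer: 66,49 49,59 59,144 144,236 236,175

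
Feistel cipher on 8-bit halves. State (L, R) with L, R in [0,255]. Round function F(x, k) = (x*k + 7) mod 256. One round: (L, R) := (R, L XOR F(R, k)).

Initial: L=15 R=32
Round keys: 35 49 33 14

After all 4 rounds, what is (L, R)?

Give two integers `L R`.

Round 1 (k=35): L=32 R=104
Round 2 (k=49): L=104 R=207
Round 3 (k=33): L=207 R=222
Round 4 (k=14): L=222 R=228

Answer: 222 228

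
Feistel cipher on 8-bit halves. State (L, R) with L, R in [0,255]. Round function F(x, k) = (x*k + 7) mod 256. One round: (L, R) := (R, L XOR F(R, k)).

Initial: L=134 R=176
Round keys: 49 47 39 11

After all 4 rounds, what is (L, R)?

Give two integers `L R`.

Round 1 (k=49): L=176 R=49
Round 2 (k=47): L=49 R=182
Round 3 (k=39): L=182 R=240
Round 4 (k=11): L=240 R=225

Answer: 240 225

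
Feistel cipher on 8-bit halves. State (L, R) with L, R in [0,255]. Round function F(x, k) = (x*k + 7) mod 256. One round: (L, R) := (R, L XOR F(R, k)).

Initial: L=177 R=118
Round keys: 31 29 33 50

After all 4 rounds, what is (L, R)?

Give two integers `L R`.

Round 1 (k=31): L=118 R=224
Round 2 (k=29): L=224 R=17
Round 3 (k=33): L=17 R=216
Round 4 (k=50): L=216 R=38

Answer: 216 38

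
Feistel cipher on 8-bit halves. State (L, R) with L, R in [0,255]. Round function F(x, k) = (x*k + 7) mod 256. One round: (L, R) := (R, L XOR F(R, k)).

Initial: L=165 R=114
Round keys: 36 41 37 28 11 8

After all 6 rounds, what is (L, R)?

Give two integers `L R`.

Answer: 159 155

Derivation:
Round 1 (k=36): L=114 R=170
Round 2 (k=41): L=170 R=51
Round 3 (k=37): L=51 R=204
Round 4 (k=28): L=204 R=100
Round 5 (k=11): L=100 R=159
Round 6 (k=8): L=159 R=155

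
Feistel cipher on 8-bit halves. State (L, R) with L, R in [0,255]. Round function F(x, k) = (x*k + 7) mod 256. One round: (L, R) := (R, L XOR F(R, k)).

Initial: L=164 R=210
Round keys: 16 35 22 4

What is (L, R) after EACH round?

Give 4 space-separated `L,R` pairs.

Round 1 (k=16): L=210 R=131
Round 2 (k=35): L=131 R=34
Round 3 (k=22): L=34 R=112
Round 4 (k=4): L=112 R=229

Answer: 210,131 131,34 34,112 112,229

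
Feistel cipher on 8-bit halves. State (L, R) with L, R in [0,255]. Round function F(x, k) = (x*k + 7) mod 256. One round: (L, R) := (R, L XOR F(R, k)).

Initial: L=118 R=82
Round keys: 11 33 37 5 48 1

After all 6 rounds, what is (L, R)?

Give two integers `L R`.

Answer: 155 209

Derivation:
Round 1 (k=11): L=82 R=251
Round 2 (k=33): L=251 R=48
Round 3 (k=37): L=48 R=12
Round 4 (k=5): L=12 R=115
Round 5 (k=48): L=115 R=155
Round 6 (k=1): L=155 R=209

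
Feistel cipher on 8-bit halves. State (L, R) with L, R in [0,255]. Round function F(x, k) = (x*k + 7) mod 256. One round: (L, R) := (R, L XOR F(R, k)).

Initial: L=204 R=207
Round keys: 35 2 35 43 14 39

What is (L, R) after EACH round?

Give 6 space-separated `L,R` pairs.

Round 1 (k=35): L=207 R=152
Round 2 (k=2): L=152 R=248
Round 3 (k=35): L=248 R=119
Round 4 (k=43): L=119 R=252
Round 5 (k=14): L=252 R=184
Round 6 (k=39): L=184 R=243

Answer: 207,152 152,248 248,119 119,252 252,184 184,243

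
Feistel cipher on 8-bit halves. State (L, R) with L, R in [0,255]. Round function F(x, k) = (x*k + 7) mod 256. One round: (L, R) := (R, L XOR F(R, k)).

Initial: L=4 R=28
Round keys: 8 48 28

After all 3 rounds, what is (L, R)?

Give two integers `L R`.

Answer: 139 216

Derivation:
Round 1 (k=8): L=28 R=227
Round 2 (k=48): L=227 R=139
Round 3 (k=28): L=139 R=216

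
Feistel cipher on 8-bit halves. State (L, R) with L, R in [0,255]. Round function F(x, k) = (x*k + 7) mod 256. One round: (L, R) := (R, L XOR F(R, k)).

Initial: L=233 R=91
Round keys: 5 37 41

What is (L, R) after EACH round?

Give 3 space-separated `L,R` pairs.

Answer: 91,39 39,241 241,135

Derivation:
Round 1 (k=5): L=91 R=39
Round 2 (k=37): L=39 R=241
Round 3 (k=41): L=241 R=135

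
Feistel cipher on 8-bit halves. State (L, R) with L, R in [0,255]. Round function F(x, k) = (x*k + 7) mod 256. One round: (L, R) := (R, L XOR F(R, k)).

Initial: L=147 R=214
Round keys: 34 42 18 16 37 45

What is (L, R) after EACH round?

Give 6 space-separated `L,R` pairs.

Round 1 (k=34): L=214 R=224
Round 2 (k=42): L=224 R=17
Round 3 (k=18): L=17 R=217
Round 4 (k=16): L=217 R=134
Round 5 (k=37): L=134 R=188
Round 6 (k=45): L=188 R=149

Answer: 214,224 224,17 17,217 217,134 134,188 188,149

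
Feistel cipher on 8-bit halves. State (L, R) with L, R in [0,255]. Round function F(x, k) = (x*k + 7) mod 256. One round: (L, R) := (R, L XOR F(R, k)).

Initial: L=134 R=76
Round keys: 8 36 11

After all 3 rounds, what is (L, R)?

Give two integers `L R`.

Answer: 231 21

Derivation:
Round 1 (k=8): L=76 R=225
Round 2 (k=36): L=225 R=231
Round 3 (k=11): L=231 R=21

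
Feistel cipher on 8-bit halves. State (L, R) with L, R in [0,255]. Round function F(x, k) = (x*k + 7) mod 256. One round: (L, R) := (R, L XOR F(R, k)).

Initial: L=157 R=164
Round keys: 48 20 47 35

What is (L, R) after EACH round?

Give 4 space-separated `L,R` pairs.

Round 1 (k=48): L=164 R=90
Round 2 (k=20): L=90 R=171
Round 3 (k=47): L=171 R=54
Round 4 (k=35): L=54 R=194

Answer: 164,90 90,171 171,54 54,194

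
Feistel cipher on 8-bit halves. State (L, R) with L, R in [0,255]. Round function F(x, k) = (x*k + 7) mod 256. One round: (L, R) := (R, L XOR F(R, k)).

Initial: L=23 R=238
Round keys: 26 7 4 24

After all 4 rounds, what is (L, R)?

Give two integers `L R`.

Round 1 (k=26): L=238 R=36
Round 2 (k=7): L=36 R=237
Round 3 (k=4): L=237 R=159
Round 4 (k=24): L=159 R=2

Answer: 159 2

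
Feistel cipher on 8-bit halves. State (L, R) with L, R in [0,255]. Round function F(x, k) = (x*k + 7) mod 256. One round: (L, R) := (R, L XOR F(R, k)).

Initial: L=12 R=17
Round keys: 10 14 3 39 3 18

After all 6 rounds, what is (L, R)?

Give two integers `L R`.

Round 1 (k=10): L=17 R=189
Round 2 (k=14): L=189 R=76
Round 3 (k=3): L=76 R=86
Round 4 (k=39): L=86 R=109
Round 5 (k=3): L=109 R=24
Round 6 (k=18): L=24 R=218

Answer: 24 218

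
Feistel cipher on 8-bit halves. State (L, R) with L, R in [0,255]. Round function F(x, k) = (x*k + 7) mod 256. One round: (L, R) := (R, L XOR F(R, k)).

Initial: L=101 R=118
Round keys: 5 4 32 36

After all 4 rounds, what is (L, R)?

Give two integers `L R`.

Round 1 (k=5): L=118 R=48
Round 2 (k=4): L=48 R=177
Round 3 (k=32): L=177 R=23
Round 4 (k=36): L=23 R=242

Answer: 23 242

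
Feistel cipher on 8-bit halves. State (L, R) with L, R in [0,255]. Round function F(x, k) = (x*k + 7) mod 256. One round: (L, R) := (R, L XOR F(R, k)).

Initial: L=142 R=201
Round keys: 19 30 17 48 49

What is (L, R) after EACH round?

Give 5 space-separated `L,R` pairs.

Answer: 201,124 124,70 70,209 209,113 113,121

Derivation:
Round 1 (k=19): L=201 R=124
Round 2 (k=30): L=124 R=70
Round 3 (k=17): L=70 R=209
Round 4 (k=48): L=209 R=113
Round 5 (k=49): L=113 R=121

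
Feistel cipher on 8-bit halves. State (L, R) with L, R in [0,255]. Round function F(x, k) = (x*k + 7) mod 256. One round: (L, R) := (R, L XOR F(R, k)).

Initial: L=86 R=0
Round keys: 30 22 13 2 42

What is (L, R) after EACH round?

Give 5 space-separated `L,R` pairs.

Answer: 0,81 81,253 253,177 177,148 148,254

Derivation:
Round 1 (k=30): L=0 R=81
Round 2 (k=22): L=81 R=253
Round 3 (k=13): L=253 R=177
Round 4 (k=2): L=177 R=148
Round 5 (k=42): L=148 R=254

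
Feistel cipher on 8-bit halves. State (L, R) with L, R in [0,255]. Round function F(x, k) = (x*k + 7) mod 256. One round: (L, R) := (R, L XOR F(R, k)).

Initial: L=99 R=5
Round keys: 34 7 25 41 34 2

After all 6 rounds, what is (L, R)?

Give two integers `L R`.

Answer: 218 31

Derivation:
Round 1 (k=34): L=5 R=210
Round 2 (k=7): L=210 R=192
Round 3 (k=25): L=192 R=21
Round 4 (k=41): L=21 R=164
Round 5 (k=34): L=164 R=218
Round 6 (k=2): L=218 R=31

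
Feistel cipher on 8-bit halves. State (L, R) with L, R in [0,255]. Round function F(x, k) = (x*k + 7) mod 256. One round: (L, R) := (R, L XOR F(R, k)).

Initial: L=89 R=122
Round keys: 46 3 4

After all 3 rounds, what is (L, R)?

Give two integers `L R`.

Round 1 (k=46): L=122 R=170
Round 2 (k=3): L=170 R=127
Round 3 (k=4): L=127 R=169

Answer: 127 169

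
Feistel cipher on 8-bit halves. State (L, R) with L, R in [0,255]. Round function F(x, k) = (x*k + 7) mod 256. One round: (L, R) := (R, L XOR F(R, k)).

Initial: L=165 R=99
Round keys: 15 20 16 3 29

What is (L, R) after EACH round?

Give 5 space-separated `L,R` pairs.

Round 1 (k=15): L=99 R=113
Round 2 (k=20): L=113 R=184
Round 3 (k=16): L=184 R=246
Round 4 (k=3): L=246 R=81
Round 5 (k=29): L=81 R=194

Answer: 99,113 113,184 184,246 246,81 81,194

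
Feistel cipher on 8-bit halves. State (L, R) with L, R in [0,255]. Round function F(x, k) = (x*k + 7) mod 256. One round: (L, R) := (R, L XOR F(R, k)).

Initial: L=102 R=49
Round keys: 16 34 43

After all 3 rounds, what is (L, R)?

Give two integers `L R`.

Answer: 56 30

Derivation:
Round 1 (k=16): L=49 R=113
Round 2 (k=34): L=113 R=56
Round 3 (k=43): L=56 R=30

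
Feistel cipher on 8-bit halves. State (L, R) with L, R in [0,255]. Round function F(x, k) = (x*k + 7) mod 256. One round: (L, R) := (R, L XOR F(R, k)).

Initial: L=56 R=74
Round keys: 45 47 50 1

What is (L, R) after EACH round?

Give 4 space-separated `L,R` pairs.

Round 1 (k=45): L=74 R=49
Round 2 (k=47): L=49 R=76
Round 3 (k=50): L=76 R=238
Round 4 (k=1): L=238 R=185

Answer: 74,49 49,76 76,238 238,185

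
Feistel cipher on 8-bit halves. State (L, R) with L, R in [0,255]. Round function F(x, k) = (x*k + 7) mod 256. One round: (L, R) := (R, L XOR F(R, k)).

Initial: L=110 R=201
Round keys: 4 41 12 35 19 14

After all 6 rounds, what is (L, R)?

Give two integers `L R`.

Round 1 (k=4): L=201 R=69
Round 2 (k=41): L=69 R=221
Round 3 (k=12): L=221 R=38
Round 4 (k=35): L=38 R=228
Round 5 (k=19): L=228 R=213
Round 6 (k=14): L=213 R=73

Answer: 213 73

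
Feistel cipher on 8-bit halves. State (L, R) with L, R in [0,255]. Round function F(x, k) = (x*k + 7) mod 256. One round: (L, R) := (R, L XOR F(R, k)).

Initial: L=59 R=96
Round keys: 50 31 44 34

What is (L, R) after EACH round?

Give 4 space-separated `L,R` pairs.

Round 1 (k=50): L=96 R=252
Round 2 (k=31): L=252 R=235
Round 3 (k=44): L=235 R=151
Round 4 (k=34): L=151 R=254

Answer: 96,252 252,235 235,151 151,254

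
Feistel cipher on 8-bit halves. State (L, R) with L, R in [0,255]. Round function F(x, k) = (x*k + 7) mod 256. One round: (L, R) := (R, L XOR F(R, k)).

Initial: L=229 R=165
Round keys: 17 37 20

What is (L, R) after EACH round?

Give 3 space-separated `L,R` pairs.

Round 1 (k=17): L=165 R=25
Round 2 (k=37): L=25 R=1
Round 3 (k=20): L=1 R=2

Answer: 165,25 25,1 1,2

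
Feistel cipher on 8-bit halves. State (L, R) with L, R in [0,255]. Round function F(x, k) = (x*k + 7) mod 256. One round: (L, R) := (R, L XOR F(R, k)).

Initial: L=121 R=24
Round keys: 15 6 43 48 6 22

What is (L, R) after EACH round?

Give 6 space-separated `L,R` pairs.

Round 1 (k=15): L=24 R=22
Round 2 (k=6): L=22 R=147
Round 3 (k=43): L=147 R=174
Round 4 (k=48): L=174 R=52
Round 5 (k=6): L=52 R=145
Round 6 (k=22): L=145 R=73

Answer: 24,22 22,147 147,174 174,52 52,145 145,73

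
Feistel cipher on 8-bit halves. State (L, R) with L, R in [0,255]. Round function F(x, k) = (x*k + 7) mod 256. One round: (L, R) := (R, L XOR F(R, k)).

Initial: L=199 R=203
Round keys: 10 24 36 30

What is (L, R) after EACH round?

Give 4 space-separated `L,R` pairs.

Answer: 203,50 50,124 124,69 69,97

Derivation:
Round 1 (k=10): L=203 R=50
Round 2 (k=24): L=50 R=124
Round 3 (k=36): L=124 R=69
Round 4 (k=30): L=69 R=97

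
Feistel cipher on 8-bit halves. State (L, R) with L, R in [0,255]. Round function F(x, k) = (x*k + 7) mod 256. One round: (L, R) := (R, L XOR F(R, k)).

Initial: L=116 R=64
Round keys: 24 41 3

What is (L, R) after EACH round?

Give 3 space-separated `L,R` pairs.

Answer: 64,115 115,50 50,238

Derivation:
Round 1 (k=24): L=64 R=115
Round 2 (k=41): L=115 R=50
Round 3 (k=3): L=50 R=238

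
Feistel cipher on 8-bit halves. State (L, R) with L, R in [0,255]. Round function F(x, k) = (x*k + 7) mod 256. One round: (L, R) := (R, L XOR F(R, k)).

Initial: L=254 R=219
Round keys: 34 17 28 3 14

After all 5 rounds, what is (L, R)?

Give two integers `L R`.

Answer: 134 155

Derivation:
Round 1 (k=34): L=219 R=227
Round 2 (k=17): L=227 R=193
Round 3 (k=28): L=193 R=192
Round 4 (k=3): L=192 R=134
Round 5 (k=14): L=134 R=155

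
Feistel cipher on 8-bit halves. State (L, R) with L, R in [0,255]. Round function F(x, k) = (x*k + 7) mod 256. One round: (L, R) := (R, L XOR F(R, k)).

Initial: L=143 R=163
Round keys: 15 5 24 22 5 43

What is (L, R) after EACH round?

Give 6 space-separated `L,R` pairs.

Answer: 163,27 27,45 45,36 36,50 50,37 37,12

Derivation:
Round 1 (k=15): L=163 R=27
Round 2 (k=5): L=27 R=45
Round 3 (k=24): L=45 R=36
Round 4 (k=22): L=36 R=50
Round 5 (k=5): L=50 R=37
Round 6 (k=43): L=37 R=12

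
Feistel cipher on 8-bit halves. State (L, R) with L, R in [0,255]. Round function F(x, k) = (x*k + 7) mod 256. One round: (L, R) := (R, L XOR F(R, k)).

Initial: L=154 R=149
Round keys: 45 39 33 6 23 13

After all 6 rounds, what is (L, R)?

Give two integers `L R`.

Round 1 (k=45): L=149 R=162
Round 2 (k=39): L=162 R=32
Round 3 (k=33): L=32 R=133
Round 4 (k=6): L=133 R=5
Round 5 (k=23): L=5 R=255
Round 6 (k=13): L=255 R=255

Answer: 255 255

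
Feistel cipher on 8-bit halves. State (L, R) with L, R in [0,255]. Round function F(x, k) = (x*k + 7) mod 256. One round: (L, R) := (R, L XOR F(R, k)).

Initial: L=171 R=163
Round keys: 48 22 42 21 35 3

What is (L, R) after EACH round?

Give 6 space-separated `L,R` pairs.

Answer: 163,60 60,140 140,195 195,138 138,38 38,243

Derivation:
Round 1 (k=48): L=163 R=60
Round 2 (k=22): L=60 R=140
Round 3 (k=42): L=140 R=195
Round 4 (k=21): L=195 R=138
Round 5 (k=35): L=138 R=38
Round 6 (k=3): L=38 R=243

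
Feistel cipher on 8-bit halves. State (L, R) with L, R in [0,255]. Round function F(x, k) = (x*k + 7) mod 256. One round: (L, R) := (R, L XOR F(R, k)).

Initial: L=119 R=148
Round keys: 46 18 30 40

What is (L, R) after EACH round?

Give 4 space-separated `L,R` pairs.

Round 1 (k=46): L=148 R=232
Round 2 (k=18): L=232 R=195
Round 3 (k=30): L=195 R=9
Round 4 (k=40): L=9 R=172

Answer: 148,232 232,195 195,9 9,172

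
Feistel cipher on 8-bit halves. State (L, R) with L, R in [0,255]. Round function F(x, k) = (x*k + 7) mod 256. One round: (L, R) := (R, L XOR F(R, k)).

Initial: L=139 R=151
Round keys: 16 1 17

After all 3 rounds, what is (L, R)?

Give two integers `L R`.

Answer: 148 39

Derivation:
Round 1 (k=16): L=151 R=252
Round 2 (k=1): L=252 R=148
Round 3 (k=17): L=148 R=39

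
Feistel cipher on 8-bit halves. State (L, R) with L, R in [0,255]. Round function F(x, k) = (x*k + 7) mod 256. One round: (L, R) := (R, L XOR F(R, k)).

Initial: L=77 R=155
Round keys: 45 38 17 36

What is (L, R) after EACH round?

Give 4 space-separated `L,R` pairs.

Answer: 155,11 11,50 50,82 82,189

Derivation:
Round 1 (k=45): L=155 R=11
Round 2 (k=38): L=11 R=50
Round 3 (k=17): L=50 R=82
Round 4 (k=36): L=82 R=189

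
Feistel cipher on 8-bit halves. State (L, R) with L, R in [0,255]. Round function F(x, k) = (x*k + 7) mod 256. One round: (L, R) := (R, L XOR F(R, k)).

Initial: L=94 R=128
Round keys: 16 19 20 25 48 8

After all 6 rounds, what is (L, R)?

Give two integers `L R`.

Answer: 33 32

Derivation:
Round 1 (k=16): L=128 R=89
Round 2 (k=19): L=89 R=34
Round 3 (k=20): L=34 R=246
Round 4 (k=25): L=246 R=47
Round 5 (k=48): L=47 R=33
Round 6 (k=8): L=33 R=32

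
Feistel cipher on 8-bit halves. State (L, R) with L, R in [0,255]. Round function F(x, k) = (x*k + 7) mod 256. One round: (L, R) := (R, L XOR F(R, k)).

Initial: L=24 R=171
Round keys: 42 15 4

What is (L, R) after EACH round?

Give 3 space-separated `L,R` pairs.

Answer: 171,13 13,97 97,134

Derivation:
Round 1 (k=42): L=171 R=13
Round 2 (k=15): L=13 R=97
Round 3 (k=4): L=97 R=134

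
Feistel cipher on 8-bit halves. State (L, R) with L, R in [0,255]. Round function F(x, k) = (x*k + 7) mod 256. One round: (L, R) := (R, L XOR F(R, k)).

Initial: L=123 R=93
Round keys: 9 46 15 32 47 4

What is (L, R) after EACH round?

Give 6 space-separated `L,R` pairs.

Answer: 93,55 55,180 180,164 164,51 51,192 192,52

Derivation:
Round 1 (k=9): L=93 R=55
Round 2 (k=46): L=55 R=180
Round 3 (k=15): L=180 R=164
Round 4 (k=32): L=164 R=51
Round 5 (k=47): L=51 R=192
Round 6 (k=4): L=192 R=52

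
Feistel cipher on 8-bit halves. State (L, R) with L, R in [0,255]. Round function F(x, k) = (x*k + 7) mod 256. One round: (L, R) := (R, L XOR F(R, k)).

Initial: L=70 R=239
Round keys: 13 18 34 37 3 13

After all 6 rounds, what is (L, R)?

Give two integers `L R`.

Round 1 (k=13): L=239 R=108
Round 2 (k=18): L=108 R=112
Round 3 (k=34): L=112 R=139
Round 4 (k=37): L=139 R=110
Round 5 (k=3): L=110 R=218
Round 6 (k=13): L=218 R=119

Answer: 218 119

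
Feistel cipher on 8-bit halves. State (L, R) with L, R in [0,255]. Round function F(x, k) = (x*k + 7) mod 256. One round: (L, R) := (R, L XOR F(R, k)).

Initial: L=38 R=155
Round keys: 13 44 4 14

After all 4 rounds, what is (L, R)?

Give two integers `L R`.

Answer: 183 149

Derivation:
Round 1 (k=13): L=155 R=192
Round 2 (k=44): L=192 R=156
Round 3 (k=4): L=156 R=183
Round 4 (k=14): L=183 R=149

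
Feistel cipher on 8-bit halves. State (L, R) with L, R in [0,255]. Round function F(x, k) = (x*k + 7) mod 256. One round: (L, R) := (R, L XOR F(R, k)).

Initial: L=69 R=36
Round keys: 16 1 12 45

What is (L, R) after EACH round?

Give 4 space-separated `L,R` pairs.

Round 1 (k=16): L=36 R=2
Round 2 (k=1): L=2 R=45
Round 3 (k=12): L=45 R=33
Round 4 (k=45): L=33 R=249

Answer: 36,2 2,45 45,33 33,249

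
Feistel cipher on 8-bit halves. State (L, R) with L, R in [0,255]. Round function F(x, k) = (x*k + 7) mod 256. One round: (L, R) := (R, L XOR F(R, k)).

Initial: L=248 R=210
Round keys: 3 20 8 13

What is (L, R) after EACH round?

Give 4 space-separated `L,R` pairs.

Round 1 (k=3): L=210 R=133
Round 2 (k=20): L=133 R=185
Round 3 (k=8): L=185 R=74
Round 4 (k=13): L=74 R=112

Answer: 210,133 133,185 185,74 74,112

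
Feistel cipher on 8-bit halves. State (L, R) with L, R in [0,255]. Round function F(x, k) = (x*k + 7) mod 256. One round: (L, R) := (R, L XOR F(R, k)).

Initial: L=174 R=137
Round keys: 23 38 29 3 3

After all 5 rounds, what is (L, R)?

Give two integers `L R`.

Answer: 88 90

Derivation:
Round 1 (k=23): L=137 R=248
Round 2 (k=38): L=248 R=94
Round 3 (k=29): L=94 R=85
Round 4 (k=3): L=85 R=88
Round 5 (k=3): L=88 R=90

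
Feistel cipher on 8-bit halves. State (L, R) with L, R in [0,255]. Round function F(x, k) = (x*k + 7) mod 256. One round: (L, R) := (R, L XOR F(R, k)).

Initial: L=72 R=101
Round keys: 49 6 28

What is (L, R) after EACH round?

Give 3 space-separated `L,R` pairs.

Answer: 101,20 20,26 26,203

Derivation:
Round 1 (k=49): L=101 R=20
Round 2 (k=6): L=20 R=26
Round 3 (k=28): L=26 R=203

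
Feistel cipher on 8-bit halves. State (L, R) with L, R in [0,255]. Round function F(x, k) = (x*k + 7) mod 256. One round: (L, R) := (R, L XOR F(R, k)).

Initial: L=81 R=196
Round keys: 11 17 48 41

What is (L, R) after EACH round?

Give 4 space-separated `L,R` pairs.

Answer: 196,34 34,141 141,85 85,41

Derivation:
Round 1 (k=11): L=196 R=34
Round 2 (k=17): L=34 R=141
Round 3 (k=48): L=141 R=85
Round 4 (k=41): L=85 R=41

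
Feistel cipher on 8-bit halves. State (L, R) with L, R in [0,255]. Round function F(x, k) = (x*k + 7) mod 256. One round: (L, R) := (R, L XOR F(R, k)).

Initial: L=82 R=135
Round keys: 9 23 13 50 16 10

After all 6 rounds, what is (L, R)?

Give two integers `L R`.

Answer: 72 150

Derivation:
Round 1 (k=9): L=135 R=148
Round 2 (k=23): L=148 R=212
Round 3 (k=13): L=212 R=95
Round 4 (k=50): L=95 R=65
Round 5 (k=16): L=65 R=72
Round 6 (k=10): L=72 R=150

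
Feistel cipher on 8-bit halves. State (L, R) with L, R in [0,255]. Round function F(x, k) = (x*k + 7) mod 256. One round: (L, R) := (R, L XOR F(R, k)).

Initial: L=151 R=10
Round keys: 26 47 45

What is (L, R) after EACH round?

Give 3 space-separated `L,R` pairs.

Answer: 10,156 156,161 161,200

Derivation:
Round 1 (k=26): L=10 R=156
Round 2 (k=47): L=156 R=161
Round 3 (k=45): L=161 R=200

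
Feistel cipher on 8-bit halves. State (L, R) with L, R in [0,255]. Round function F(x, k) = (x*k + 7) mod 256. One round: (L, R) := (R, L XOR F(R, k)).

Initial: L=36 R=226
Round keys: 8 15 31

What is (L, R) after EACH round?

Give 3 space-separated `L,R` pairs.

Answer: 226,51 51,230 230,210

Derivation:
Round 1 (k=8): L=226 R=51
Round 2 (k=15): L=51 R=230
Round 3 (k=31): L=230 R=210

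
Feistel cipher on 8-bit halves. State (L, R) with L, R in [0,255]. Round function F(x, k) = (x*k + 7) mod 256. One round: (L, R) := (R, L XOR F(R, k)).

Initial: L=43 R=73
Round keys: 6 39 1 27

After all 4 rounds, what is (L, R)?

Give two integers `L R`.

Round 1 (k=6): L=73 R=150
Round 2 (k=39): L=150 R=168
Round 3 (k=1): L=168 R=57
Round 4 (k=27): L=57 R=162

Answer: 57 162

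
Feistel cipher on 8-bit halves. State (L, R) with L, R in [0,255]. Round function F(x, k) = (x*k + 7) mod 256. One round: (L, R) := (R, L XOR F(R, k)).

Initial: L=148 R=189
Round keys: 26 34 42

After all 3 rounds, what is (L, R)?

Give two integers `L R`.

Round 1 (k=26): L=189 R=173
Round 2 (k=34): L=173 R=188
Round 3 (k=42): L=188 R=114

Answer: 188 114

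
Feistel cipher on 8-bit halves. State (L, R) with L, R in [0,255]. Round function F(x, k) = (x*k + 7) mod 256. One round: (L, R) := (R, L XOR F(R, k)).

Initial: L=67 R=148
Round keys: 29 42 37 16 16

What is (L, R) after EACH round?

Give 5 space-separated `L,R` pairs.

Answer: 148,136 136,195 195,190 190,36 36,249

Derivation:
Round 1 (k=29): L=148 R=136
Round 2 (k=42): L=136 R=195
Round 3 (k=37): L=195 R=190
Round 4 (k=16): L=190 R=36
Round 5 (k=16): L=36 R=249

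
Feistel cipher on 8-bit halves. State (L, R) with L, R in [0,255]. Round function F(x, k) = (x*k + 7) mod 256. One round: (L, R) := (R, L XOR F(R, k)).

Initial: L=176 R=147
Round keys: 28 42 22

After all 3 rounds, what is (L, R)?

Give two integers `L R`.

Round 1 (k=28): L=147 R=171
Round 2 (k=42): L=171 R=134
Round 3 (k=22): L=134 R=32

Answer: 134 32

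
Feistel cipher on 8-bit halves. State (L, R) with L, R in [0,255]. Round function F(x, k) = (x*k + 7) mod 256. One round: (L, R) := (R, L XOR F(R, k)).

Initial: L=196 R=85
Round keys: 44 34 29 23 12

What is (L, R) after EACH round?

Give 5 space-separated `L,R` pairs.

Answer: 85,103 103,224 224,0 0,231 231,219

Derivation:
Round 1 (k=44): L=85 R=103
Round 2 (k=34): L=103 R=224
Round 3 (k=29): L=224 R=0
Round 4 (k=23): L=0 R=231
Round 5 (k=12): L=231 R=219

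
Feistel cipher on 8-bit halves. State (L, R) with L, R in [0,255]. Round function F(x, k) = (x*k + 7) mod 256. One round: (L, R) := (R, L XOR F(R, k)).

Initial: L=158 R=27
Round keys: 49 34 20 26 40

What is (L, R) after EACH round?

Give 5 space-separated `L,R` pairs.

Round 1 (k=49): L=27 R=172
Round 2 (k=34): L=172 R=196
Round 3 (k=20): L=196 R=251
Round 4 (k=26): L=251 R=65
Round 5 (k=40): L=65 R=212

Answer: 27,172 172,196 196,251 251,65 65,212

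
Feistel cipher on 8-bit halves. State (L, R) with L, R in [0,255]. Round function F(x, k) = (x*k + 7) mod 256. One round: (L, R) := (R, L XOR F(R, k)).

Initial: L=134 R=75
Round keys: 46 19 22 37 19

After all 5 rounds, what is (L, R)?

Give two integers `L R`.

Answer: 66 203

Derivation:
Round 1 (k=46): L=75 R=7
Round 2 (k=19): L=7 R=199
Round 3 (k=22): L=199 R=38
Round 4 (k=37): L=38 R=66
Round 5 (k=19): L=66 R=203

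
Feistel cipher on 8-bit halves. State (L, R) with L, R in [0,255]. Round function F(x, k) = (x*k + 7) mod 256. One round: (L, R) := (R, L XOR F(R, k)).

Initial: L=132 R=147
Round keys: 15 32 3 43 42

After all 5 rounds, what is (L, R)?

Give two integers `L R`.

Answer: 188 60

Derivation:
Round 1 (k=15): L=147 R=32
Round 2 (k=32): L=32 R=148
Round 3 (k=3): L=148 R=227
Round 4 (k=43): L=227 R=188
Round 5 (k=42): L=188 R=60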